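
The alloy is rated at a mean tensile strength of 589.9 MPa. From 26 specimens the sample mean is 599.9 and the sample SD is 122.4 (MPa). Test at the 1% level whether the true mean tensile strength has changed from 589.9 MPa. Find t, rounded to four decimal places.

H0: μ = 589.9; H1: μ ≠ 589.9 (one-sample t-test, two-sided).
t = (x̄ − μ₀)/(s/√n) = (599.9 − 589.9)/(122.4/√26) = 0.4166
df = n − 1 = 25
Two-sided p-value ≈ 0.681
Since p ≈ 0.681 > α = 0.01, fail to reject H0; the evidence is not statistically significant.

0.4166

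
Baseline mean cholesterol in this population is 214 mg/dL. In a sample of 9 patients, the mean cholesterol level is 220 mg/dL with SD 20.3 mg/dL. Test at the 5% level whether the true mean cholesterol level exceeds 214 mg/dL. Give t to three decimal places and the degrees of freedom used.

H0: μ = 214; H1: μ > 214 (one-sample t-test, right-tailed).
t = (x̄ − μ₀)/(s/√n) = (220 − 214)/(20.3/√9) = 0.887
df = n − 1 = 8
p-value = P(T ≥ 0.887) ≈ 0.2006
Since p ≈ 0.2006 > α = 0.05, fail to reject H0; the data do not provide sufficient evidence against H0.

t = 0.887, df = 8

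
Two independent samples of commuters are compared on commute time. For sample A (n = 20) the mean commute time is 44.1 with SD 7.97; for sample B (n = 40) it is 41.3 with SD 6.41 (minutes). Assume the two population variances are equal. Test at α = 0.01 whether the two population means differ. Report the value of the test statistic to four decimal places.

1.4691

Let group 1 = sample A, group 2 = sample B. H0: μ_1 = μ_2; H1: μ_1 ≠ μ_2 (two-sample pooled-variance t-test, two-sided).
s_p² = [(20−1)·7.97² + (40−1)·6.41²]/(20+40−2) = 48.4368
t = (44.1 − 41.3)/√[48.4368·(1/20 + 1/40)] = 1.4691
df = n₁ + n₂ − 2 = 58
Two-sided p-value ≈ 0.147
Since p ≈ 0.147 > α = 0.01, fail to reject H0; the data do not provide sufficient evidence against H0.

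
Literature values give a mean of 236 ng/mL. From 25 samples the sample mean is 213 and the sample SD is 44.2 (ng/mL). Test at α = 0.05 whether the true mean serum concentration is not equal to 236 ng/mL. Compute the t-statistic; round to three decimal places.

-2.602

H0: μ = 236; H1: μ ≠ 236 (one-sample t-test, two-sided).
t = (x̄ − μ₀)/(s/√n) = (213 − 236)/(44.2/√25) = -2.602
df = n − 1 = 24
Two-sided p-value ≈ 0.016
Since p ≈ 0.016 < α = 0.05, reject H0; the data support H1.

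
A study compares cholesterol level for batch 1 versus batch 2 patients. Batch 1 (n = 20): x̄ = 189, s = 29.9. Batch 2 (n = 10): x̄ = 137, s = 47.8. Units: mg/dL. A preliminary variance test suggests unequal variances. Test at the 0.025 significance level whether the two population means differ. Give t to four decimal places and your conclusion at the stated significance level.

t = 3.1461; reject H0

Let group 1 = batch 1, group 2 = batch 2. H0: μ_1 = μ_2; H1: μ_1 ≠ μ_2 (Welch's two-sample t-test, two-sided).
t = (x̄_1 − x̄_2)/√(s_1²/n_1 + s_2²/n_2) = (189 − 137)/√(29.9²/20 + 47.8²/10) = 3.1461
Welch–Satterthwaite df ≈ 12.64
Two-sided p-value ≈ 0.0080
Since p ≈ 0.0080 < α = 0.025, reject H0; the data support H1.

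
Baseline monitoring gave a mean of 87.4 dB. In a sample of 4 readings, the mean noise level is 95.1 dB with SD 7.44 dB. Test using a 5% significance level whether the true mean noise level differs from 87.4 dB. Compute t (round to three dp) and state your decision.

H0: μ = 87.4; H1: μ ≠ 87.4 (one-sample t-test, two-sided).
t = (x̄ − μ₀)/(s/√n) = (95.1 − 87.4)/(7.44/√4) = 2.070
df = n − 1 = 3
Two-sided p-value ≈ 0.1303
Since p ≈ 0.1303 > α = 0.05, fail to reject H0; the evidence is not statistically significant.

t = 2.070; fail to reject H0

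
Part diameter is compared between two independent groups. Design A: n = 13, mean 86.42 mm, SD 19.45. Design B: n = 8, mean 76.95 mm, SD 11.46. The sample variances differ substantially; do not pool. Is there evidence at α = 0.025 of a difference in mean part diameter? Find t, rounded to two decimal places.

Let group 1 = design A, group 2 = design B. H0: μ_1 = μ_2; H1: μ_1 ≠ μ_2 (Welch's two-sample t-test, two-sided).
t = (x̄_1 − x̄_2)/√(s_1²/n_1 + s_2²/n_2) = (86.42 − 76.95)/√(19.45²/13 + 11.46²/8) = 1.40
Welch–Satterthwaite df ≈ 19.00
Two-sided p-value ≈ 0.177
Since p ≈ 0.177 > α = 0.025, fail to reject H0; the evidence is not statistically significant.

1.40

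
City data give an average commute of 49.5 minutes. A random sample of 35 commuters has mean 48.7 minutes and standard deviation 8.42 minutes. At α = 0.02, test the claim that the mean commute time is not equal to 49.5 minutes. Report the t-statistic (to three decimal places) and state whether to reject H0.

t = -0.562; fail to reject H0

H0: μ = 49.5; H1: μ ≠ 49.5 (one-sample t-test, two-sided).
t = (x̄ − μ₀)/(s/√n) = (48.7 − 49.5)/(8.42/√35) = -0.562
df = n − 1 = 34
Two-sided p-value ≈ 0.578
Since p ≈ 0.578 > α = 0.02, fail to reject H0; the evidence is not statistically significant.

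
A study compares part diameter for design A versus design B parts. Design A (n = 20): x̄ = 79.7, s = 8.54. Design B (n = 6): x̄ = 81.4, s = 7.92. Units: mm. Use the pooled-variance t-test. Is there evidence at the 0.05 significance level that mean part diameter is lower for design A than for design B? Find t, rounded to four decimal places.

Let group 1 = design A, group 2 = design B. H0: μ_1 = μ_2; H1: μ_1 < μ_2 (two-sample pooled-variance t-test, left-tailed).
s_p² = [(20−1)·8.54² + (6−1)·7.92²]/(20+6−2) = 70.8055
t = (79.7 − 81.4)/√[70.8055·(1/20 + 1/6)] = -0.4340
df = n₁ + n₂ − 2 = 24
p-value = P(T ≤ -0.4340) ≈ 0.334
Since p ≈ 0.334 > α = 0.05, fail to reject H0; the evidence is not statistically significant.

-0.4340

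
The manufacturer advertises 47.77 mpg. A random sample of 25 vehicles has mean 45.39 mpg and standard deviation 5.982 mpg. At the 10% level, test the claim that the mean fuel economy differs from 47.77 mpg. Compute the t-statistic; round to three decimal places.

H0: μ = 47.77; H1: μ ≠ 47.77 (one-sample t-test, two-sided).
t = (x̄ − μ₀)/(s/√n) = (45.39 − 47.77)/(5.982/√25) = -1.989
df = n − 1 = 24
Two-sided p-value ≈ 0.058
Since p ≈ 0.058 < α = 0.1, reject H0; the data support H1.

-1.989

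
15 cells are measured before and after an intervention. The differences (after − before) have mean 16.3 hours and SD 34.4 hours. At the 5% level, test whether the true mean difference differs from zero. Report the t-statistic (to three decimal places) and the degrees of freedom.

H0: μ_d = 0; H1: μ_d ≠ 0 (paired t-test on the differences, two-sided).
t = d̄/(s_d/√n) = 16.3/(34.4/√15) = 1.835
df = n − 1 = 14
Two-sided p-value ≈ 0.0878
Since p ≈ 0.0878 > α = 0.05, fail to reject H0; the evidence is not statistically significant.

t = 1.835, df = 14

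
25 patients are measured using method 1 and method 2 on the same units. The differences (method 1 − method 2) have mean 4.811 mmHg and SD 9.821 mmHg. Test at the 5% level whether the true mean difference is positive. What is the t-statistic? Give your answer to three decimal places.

2.449

H0: μ_d = 0; H1: μ_d > 0 (paired t-test on the differences, right-tailed).
t = d̄/(s_d/√n) = 4.811/(9.821/√25) = 2.449
df = n − 1 = 24
p-value = P(T ≥ 2.449) ≈ 0.011
Since p ≈ 0.011 < α = 0.05, reject H0; the evidence is statistically significant.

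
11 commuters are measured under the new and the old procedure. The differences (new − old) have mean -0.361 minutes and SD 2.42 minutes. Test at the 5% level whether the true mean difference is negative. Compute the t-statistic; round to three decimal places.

-0.495

H0: μ_d = 0; H1: μ_d < 0 (paired t-test on the differences, left-tailed).
t = d̄/(s_d/√n) = -0.361/(2.42/√11) = -0.495
df = n − 1 = 10
p-value = P(T ≤ -0.495) ≈ 0.316
Since p ≈ 0.316 > α = 0.05, fail to reject H0; the data do not provide sufficient evidence against H0.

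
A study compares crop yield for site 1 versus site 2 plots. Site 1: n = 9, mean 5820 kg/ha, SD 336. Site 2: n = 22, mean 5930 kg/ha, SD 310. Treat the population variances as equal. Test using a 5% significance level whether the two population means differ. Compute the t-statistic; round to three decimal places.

Let group 1 = site 1, group 2 = site 2. H0: μ_1 = μ_2; H1: μ_1 ≠ μ_2 (two-sample pooled-variance t-test, two-sided).
s_p² = [(9−1)·336² + (22−1)·310²]/(9+22−2) = 100733
t = (5820 − 5930)/√[100733·(1/9 + 1/22)] = -0.876
df = n₁ + n₂ − 2 = 29
Two-sided p-value ≈ 0.388
Since p ≈ 0.388 > α = 0.05, fail to reject H0; the evidence is not statistically significant.

-0.876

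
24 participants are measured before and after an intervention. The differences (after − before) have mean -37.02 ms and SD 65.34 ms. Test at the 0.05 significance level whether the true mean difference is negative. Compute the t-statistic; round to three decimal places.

H0: μ_d = 0; H1: μ_d < 0 (paired t-test on the differences, left-tailed).
t = d̄/(s_d/√n) = -37.02/(65.34/√24) = -2.776
df = n − 1 = 23
p-value = P(T ≤ -2.776) ≈ 0.005
Since p ≈ 0.005 < α = 0.05, reject H0; the evidence is statistically significant.

-2.776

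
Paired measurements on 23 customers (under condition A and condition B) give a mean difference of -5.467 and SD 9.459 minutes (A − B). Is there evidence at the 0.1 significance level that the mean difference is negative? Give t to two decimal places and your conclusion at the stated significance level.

H0: μ_d = 0; H1: μ_d < 0 (paired t-test on the differences, left-tailed).
t = d̄/(s_d/√n) = -5.467/(9.459/√23) = -2.77
df = n − 1 = 22
p-value = P(T ≤ -2.77) ≈ 0.006
Since p ≈ 0.006 < α = 0.1, reject H0; the data support H1.

t = -2.77; reject H0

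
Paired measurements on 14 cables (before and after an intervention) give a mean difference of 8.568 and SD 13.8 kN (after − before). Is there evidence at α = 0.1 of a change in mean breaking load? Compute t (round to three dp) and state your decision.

t = 2.323; reject H0

H0: μ_d = 0; H1: μ_d ≠ 0 (paired t-test on the differences, two-sided).
t = d̄/(s_d/√n) = 8.568/(13.8/√14) = 2.323
df = n − 1 = 13
Two-sided p-value ≈ 0.037
Since p ≈ 0.037 < α = 0.1, reject H0; the data support H1.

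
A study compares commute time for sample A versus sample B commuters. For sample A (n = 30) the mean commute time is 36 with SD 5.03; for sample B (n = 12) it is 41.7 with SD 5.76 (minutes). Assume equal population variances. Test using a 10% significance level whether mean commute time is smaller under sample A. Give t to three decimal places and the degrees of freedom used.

Let group 1 = sample A, group 2 = sample B. H0: μ_1 = μ_2; H1: μ_1 < μ_2 (two-sample pooled-variance t-test, left-tailed).
s_p² = [(30−1)·5.03² + (12−1)·5.76²]/(30+12−2) = 27.467
t = (36 − 41.7)/√[27.467·(1/30 + 1/12)] = -3.184
df = n₁ + n₂ − 2 = 40
p-value = P(T ≤ -3.184) ≈ 0.0014
Since p ≈ 0.0014 < α = 0.1, reject H0; the evidence is statistically significant.

t = -3.184, df = 40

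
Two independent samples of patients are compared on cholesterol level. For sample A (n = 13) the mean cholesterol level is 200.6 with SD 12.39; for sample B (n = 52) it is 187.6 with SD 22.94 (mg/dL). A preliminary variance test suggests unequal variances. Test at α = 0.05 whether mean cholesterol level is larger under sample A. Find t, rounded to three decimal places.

Let group 1 = sample A, group 2 = sample B. H0: μ_1 = μ_2; H1: μ_1 > μ_2 (Welch's two-sample t-test, right-tailed).
t = (x̄_1 − x̄_2)/√(s_1²/n_1 + s_2²/n_2) = (200.6 − 187.6)/√(12.39²/13 + 22.94²/52) = 2.776
Welch–Satterthwaite df ≈ 35.28
p-value = P(T ≥ 2.776) ≈ 0.004
Since p ≈ 0.004 < α = 0.05, reject H0; the data support H1.

2.776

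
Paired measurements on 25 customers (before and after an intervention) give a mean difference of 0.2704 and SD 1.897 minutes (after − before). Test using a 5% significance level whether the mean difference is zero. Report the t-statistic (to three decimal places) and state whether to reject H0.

t = 0.713; fail to reject H0

H0: μ_d = 0; H1: μ_d ≠ 0 (paired t-test on the differences, two-sided).
t = d̄/(s_d/√n) = 0.2704/(1.897/√25) = 0.713
df = n − 1 = 24
Two-sided p-value ≈ 0.4829
Since p ≈ 0.4829 > α = 0.05, fail to reject H0; the evidence is not statistically significant.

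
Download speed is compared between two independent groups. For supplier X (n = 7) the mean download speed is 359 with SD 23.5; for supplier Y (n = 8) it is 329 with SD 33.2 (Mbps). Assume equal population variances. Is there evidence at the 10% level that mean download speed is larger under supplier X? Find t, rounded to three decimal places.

Let group 1 = supplier X, group 2 = supplier Y. H0: μ_1 = μ_2; H1: μ_1 > μ_2 (two-sample pooled-variance t-test, right-tailed).
s_p² = [(7−1)·23.5² + (8−1)·33.2²]/(7+8−2) = 848.398
t = (359 − 329)/√[848.398·(1/7 + 1/8)] = 1.990
df = n₁ + n₂ − 2 = 13
p-value = P(T ≥ 1.990) ≈ 0.034
Since p ≈ 0.034 < α = 0.1, reject H0; the data support H1.

1.990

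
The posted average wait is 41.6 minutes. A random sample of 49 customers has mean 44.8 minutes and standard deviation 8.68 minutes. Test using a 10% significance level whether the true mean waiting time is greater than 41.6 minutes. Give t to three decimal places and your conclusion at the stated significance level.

H0: μ = 41.6; H1: μ > 41.6 (one-sample t-test, right-tailed).
t = (x̄ − μ₀)/(s/√n) = (44.8 − 41.6)/(8.68/√49) = 2.581
df = n − 1 = 48
p-value = P(T ≥ 2.581) ≈ 0.006
Since p ≈ 0.006 < α = 0.1, reject H0; the evidence is statistically significant.

t = 2.581; reject H0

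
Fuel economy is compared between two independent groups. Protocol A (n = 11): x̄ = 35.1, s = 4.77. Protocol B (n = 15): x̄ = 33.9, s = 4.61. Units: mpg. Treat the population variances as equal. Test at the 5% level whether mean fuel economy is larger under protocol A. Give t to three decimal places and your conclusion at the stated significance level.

t = 0.646; fail to reject H0

Let group 1 = protocol A, group 2 = protocol B. H0: μ_1 = μ_2; H1: μ_1 > μ_2 (two-sample pooled-variance t-test, right-tailed).
s_p² = [(11−1)·4.77² + (15−1)·4.61²]/(11+15−2) = 21.8774
t = (35.1 − 33.9)/√[21.8774·(1/11 + 1/15)] = 0.646
df = n₁ + n₂ − 2 = 24
p-value = P(T ≥ 0.646) ≈ 0.262
Since p ≈ 0.262 > α = 0.05, fail to reject H0; the data do not provide sufficient evidence against H0.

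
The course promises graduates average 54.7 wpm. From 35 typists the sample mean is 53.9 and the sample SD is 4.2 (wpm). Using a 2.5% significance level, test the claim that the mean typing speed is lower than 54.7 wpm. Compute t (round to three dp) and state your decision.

t = -1.127; fail to reject H0

H0: μ = 54.7; H1: μ < 54.7 (one-sample t-test, left-tailed).
t = (x̄ − μ₀)/(s/√n) = (53.9 − 54.7)/(4.2/√35) = -1.127
df = n − 1 = 34
p-value = P(T ≤ -1.127) ≈ 0.134
Since p ≈ 0.134 > α = 0.025, fail to reject H0; the evidence is not statistically significant.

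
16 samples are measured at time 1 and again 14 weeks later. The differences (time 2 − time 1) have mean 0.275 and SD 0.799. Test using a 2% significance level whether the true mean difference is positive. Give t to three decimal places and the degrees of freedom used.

t = 1.377, df = 15

H0: μ_d = 0; H1: μ_d > 0 (paired t-test on the differences, right-tailed).
t = d̄/(s_d/√n) = 0.275/(0.799/√16) = 1.377
df = n − 1 = 15
p-value = P(T ≥ 1.377) ≈ 0.094
Since p ≈ 0.094 > α = 0.02, fail to reject H0; the evidence is not statistically significant.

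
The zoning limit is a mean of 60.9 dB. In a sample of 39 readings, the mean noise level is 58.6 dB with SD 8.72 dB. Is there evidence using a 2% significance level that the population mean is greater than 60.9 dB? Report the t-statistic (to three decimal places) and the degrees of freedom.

t = -1.647, df = 38

H0: μ = 60.9; H1: μ > 60.9 (one-sample t-test, right-tailed).
t = (x̄ − μ₀)/(s/√n) = (58.6 − 60.9)/(8.72/√39) = -1.647
df = n − 1 = 38
p-value = P(T ≥ -1.647) ≈ 0.946
Since p ≈ 0.946 > α = 0.02, fail to reject H0; the data do not provide sufficient evidence against H0.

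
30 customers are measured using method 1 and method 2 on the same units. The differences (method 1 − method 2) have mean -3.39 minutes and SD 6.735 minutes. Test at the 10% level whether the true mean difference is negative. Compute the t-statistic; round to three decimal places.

H0: μ_d = 0; H1: μ_d < 0 (paired t-test on the differences, left-tailed).
t = d̄/(s_d/√n) = -3.39/(6.735/√30) = -2.757
df = n − 1 = 29
p-value = P(T ≤ -2.757) ≈ 0.005
Since p ≈ 0.005 < α = 0.1, reject H0; the evidence is statistically significant.

-2.757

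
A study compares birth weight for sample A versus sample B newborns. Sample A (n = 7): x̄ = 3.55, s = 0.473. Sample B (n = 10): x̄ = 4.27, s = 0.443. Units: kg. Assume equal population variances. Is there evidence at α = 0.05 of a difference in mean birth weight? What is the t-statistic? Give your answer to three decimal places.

Let group 1 = sample A, group 2 = sample B. H0: μ_1 = μ_2; H1: μ_1 ≠ μ_2 (two-sample pooled-variance t-test, two-sided).
s_p² = [(7−1)·0.473² + (10−1)·0.443²]/(7+10−2) = 0.207241
t = (3.55 − 4.27)/√[0.207241·(1/7 + 1/10)] = -3.209
df = n₁ + n₂ − 2 = 15
Two-sided p-value ≈ 0.006
Since p ≈ 0.006 < α = 0.05, reject H0; the evidence is statistically significant.

-3.209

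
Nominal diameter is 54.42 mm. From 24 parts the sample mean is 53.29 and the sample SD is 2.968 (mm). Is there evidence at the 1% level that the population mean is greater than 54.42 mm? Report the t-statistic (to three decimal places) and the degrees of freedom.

t = -1.865, df = 23

H0: μ = 54.42; H1: μ > 54.42 (one-sample t-test, right-tailed).
t = (x̄ − μ₀)/(s/√n) = (53.29 − 54.42)/(2.968/√24) = -1.865
df = n − 1 = 23
p-value = P(T ≥ -1.865) ≈ 0.9625
Since p ≈ 0.9625 > α = 0.01, fail to reject H0; the data do not provide sufficient evidence against H0.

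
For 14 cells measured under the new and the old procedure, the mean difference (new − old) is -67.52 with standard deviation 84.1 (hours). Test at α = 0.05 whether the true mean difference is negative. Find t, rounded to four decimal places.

-3.0040

H0: μ_d = 0; H1: μ_d < 0 (paired t-test on the differences, left-tailed).
t = d̄/(s_d/√n) = -67.52/(84.1/√14) = -3.0040
df = n − 1 = 13
p-value = P(T ≤ -3.0040) ≈ 0.005
Since p ≈ 0.005 < α = 0.05, reject H0; the evidence is statistically significant.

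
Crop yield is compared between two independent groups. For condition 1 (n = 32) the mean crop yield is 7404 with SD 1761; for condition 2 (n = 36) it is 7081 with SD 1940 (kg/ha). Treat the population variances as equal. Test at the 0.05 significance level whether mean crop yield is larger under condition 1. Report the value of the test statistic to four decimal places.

0.7155

Let group 1 = condition 1, group 2 = condition 2. H0: μ_1 = μ_2; H1: μ_1 > μ_2 (two-sample pooled-variance t-test, right-tailed).
s_p² = [(32−1)·1761² + (36−1)·1940²]/(32+36−2) = 3452440
t = (7404 − 7081)/√[3452440·(1/32 + 1/36)] = 0.7155
df = n₁ + n₂ − 2 = 66
p-value = P(T ≥ 0.7155) ≈ 0.238
Since p ≈ 0.238 > α = 0.05, fail to reject H0; the data do not provide sufficient evidence against H0.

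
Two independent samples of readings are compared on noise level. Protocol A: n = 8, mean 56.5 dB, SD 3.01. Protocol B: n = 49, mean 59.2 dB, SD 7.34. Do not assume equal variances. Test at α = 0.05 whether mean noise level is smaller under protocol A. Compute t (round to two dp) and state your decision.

Let group 1 = protocol A, group 2 = protocol B. H0: μ_1 = μ_2; H1: μ_1 < μ_2 (Welch's two-sample t-test, left-tailed).
t = (x̄_1 − x̄_2)/√(s_1²/n_1 + s_2²/n_2) = (56.5 − 59.2)/√(3.01²/8 + 7.34²/49) = -1.81
Welch–Satterthwaite df ≈ 23.90
p-value = P(T ≤ -1.81) ≈ 0.0417
Since p ≈ 0.0417 < α = 0.05, reject H0; the evidence is statistically significant.

t = -1.81; reject H0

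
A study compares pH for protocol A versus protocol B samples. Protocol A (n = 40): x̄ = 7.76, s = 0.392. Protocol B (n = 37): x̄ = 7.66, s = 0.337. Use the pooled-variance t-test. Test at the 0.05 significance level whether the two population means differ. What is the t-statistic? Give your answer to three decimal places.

1.196

Let group 1 = protocol A, group 2 = protocol B. H0: μ_1 = μ_2; H1: μ_1 ≠ μ_2 (two-sample pooled-variance t-test, two-sided).
s_p² = [(40−1)·0.392² + (37−1)·0.337²]/(40+37−2) = 0.134418
t = (7.76 − 7.66)/√[0.134418·(1/40 + 1/37)] = 1.196
df = n₁ + n₂ − 2 = 75
Two-sided p-value ≈ 0.236
Since p ≈ 0.236 > α = 0.05, fail to reject H0; the evidence is not statistically significant.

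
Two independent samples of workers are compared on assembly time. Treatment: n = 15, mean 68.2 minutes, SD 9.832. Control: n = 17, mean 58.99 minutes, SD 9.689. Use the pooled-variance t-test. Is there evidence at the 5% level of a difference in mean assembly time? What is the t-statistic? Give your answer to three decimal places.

Let group 1 = treatment, group 2 = control. H0: μ_1 = μ_2; H1: μ_1 ≠ μ_2 (two-sample pooled-variance t-test, two-sided).
s_p² = [(15−1)·9.832² + (17−1)·9.689²]/(15+17−2) = 95.1794
t = (68.2 − 58.99)/√[95.1794·(1/15 + 1/17)] = 2.665
df = n₁ + n₂ − 2 = 30
Two-sided p-value ≈ 0.0123
Since p ≈ 0.0123 < α = 0.05, reject H0; the data support H1.

2.665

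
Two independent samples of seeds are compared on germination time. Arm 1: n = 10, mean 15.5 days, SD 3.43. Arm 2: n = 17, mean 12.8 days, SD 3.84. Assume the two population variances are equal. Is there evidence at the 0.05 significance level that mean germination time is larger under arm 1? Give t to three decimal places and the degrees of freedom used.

t = 1.832, df = 25

Let group 1 = arm 1, group 2 = arm 2. H0: μ_1 = μ_2; H1: μ_1 > μ_2 (two-sample pooled-variance t-test, right-tailed).
s_p² = [(10−1)·3.43² + (17−1)·3.84²]/(10+17−2) = 13.6725
t = (15.5 − 12.8)/√[13.6725·(1/10 + 1/17)] = 1.832
df = n₁ + n₂ − 2 = 25
p-value = P(T ≥ 1.832) ≈ 0.039
Since p ≈ 0.039 < α = 0.05, reject H0; the evidence is statistically significant.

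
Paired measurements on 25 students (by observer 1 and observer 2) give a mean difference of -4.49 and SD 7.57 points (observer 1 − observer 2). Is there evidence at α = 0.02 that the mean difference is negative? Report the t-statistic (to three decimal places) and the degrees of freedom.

t = -2.966, df = 24

H0: μ_d = 0; H1: μ_d < 0 (paired t-test on the differences, left-tailed).
t = d̄/(s_d/√n) = -4.49/(7.57/√25) = -2.966
df = n − 1 = 24
p-value = P(T ≤ -2.966) ≈ 0.0034
Since p ≈ 0.0034 < α = 0.02, reject H0; the evidence is statistically significant.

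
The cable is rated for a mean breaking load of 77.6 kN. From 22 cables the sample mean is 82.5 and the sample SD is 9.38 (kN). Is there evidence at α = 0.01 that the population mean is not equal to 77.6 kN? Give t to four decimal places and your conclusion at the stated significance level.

t = 2.4502; fail to reject H0

H0: μ = 77.6; H1: μ ≠ 77.6 (one-sample t-test, two-sided).
t = (x̄ − μ₀)/(s/√n) = (82.5 − 77.6)/(9.38/√22) = 2.4502
df = n − 1 = 21
Two-sided p-value ≈ 0.0231
Since p ≈ 0.0231 > α = 0.01, fail to reject H0; the evidence is not statistically significant.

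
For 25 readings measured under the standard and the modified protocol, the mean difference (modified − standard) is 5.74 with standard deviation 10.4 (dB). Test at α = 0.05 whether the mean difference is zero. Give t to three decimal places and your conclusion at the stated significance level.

t = 2.760; reject H0

H0: μ_d = 0; H1: μ_d ≠ 0 (paired t-test on the differences, two-sided).
t = d̄/(s_d/√n) = 5.74/(10.4/√25) = 2.760
df = n − 1 = 24
Two-sided p-value ≈ 0.011
Since p ≈ 0.011 < α = 0.05, reject H0; the data support H1.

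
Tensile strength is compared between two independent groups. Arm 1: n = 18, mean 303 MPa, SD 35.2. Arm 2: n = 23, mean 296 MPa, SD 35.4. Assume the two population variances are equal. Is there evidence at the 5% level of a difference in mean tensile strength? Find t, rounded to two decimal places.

0.63

Let group 1 = arm 1, group 2 = arm 2. H0: μ_1 = μ_2; H1: μ_1 ≠ μ_2 (two-sample pooled-variance t-test, two-sided).
s_p² = [(18−1)·35.2² + (23−1)·35.4²]/(18+23−2) = 1247.01
t = (303 − 296)/√[1247.01·(1/18 + 1/23)] = 0.63
df = n₁ + n₂ − 2 = 39
Two-sided p-value ≈ 0.5324
Since p ≈ 0.5324 > α = 0.05, fail to reject H0; the evidence is not statistically significant.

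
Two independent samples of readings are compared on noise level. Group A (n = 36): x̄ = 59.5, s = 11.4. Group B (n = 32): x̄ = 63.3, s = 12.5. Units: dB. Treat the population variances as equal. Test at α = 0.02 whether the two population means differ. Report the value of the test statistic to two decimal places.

Let group 1 = group A, group 2 = group B. H0: μ_1 = μ_2; H1: μ_1 ≠ μ_2 (two-sample pooled-variance t-test, two-sided).
s_p² = [(36−1)·11.4² + (32−1)·12.5²]/(36+32−2) = 142.308
t = (59.5 − 63.3)/√[142.308·(1/36 + 1/32)] = -1.31
df = n₁ + n₂ − 2 = 66
Two-sided p-value ≈ 0.1944
Since p ≈ 0.1944 > α = 0.02, fail to reject H0; the evidence is not statistically significant.

-1.31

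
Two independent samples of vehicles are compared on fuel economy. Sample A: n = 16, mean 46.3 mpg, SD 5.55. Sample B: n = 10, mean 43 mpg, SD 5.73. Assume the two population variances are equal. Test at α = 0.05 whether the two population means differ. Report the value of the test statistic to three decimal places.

1.457

Let group 1 = sample A, group 2 = sample B. H0: μ_1 = μ_2; H1: μ_1 ≠ μ_2 (two-sample pooled-variance t-test, two-sided).
s_p² = [(16−1)·5.55² + (10−1)·5.73²]/(16+10−2) = 31.5639
t = (46.3 − 43)/√[31.5639·(1/16 + 1/10)] = 1.457
df = n₁ + n₂ − 2 = 24
Two-sided p-value ≈ 0.1580
Since p ≈ 0.1580 > α = 0.05, fail to reject H0; the evidence is not statistically significant.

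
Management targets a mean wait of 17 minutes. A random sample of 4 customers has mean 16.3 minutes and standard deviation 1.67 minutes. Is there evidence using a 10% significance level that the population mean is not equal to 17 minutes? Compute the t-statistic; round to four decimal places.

H0: μ = 17; H1: μ ≠ 17 (one-sample t-test, two-sided).
t = (x̄ − μ₀)/(s/√n) = (16.3 − 17)/(1.67/√4) = -0.8383
df = n − 1 = 3
Two-sided p-value ≈ 0.4634
Since p ≈ 0.4634 > α = 0.1, fail to reject H0; the data do not provide sufficient evidence against H0.

-0.8383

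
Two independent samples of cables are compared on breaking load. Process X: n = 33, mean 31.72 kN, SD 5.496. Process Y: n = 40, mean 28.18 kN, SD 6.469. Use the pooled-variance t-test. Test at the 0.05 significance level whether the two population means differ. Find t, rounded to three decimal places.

2.488

Let group 1 = process X, group 2 = process Y. H0: μ_1 = μ_2; H1: μ_1 ≠ μ_2 (two-sample pooled-variance t-test, two-sided).
s_p² = [(33−1)·5.496² + (40−1)·6.469²]/(33+40−2) = 36.6009
t = (31.72 − 28.18)/√[36.6009·(1/33 + 1/40)] = 2.488
df = n₁ + n₂ − 2 = 71
Two-sided p-value ≈ 0.015
Since p ≈ 0.015 < α = 0.05, reject H0; the evidence is statistically significant.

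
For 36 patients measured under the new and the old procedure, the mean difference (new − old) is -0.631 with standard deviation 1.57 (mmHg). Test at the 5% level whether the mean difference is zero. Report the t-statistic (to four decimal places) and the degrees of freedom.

t = -2.4115, df = 35

H0: μ_d = 0; H1: μ_d ≠ 0 (paired t-test on the differences, two-sided).
t = d̄/(s_d/√n) = -0.631/(1.57/√36) = -2.4115
df = n − 1 = 35
Two-sided p-value ≈ 0.0213
Since p ≈ 0.0213 < α = 0.05, reject H0; the evidence is statistically significant.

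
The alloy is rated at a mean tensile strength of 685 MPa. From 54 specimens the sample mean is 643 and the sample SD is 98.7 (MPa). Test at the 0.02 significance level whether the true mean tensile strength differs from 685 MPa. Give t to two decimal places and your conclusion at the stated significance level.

H0: μ = 685; H1: μ ≠ 685 (one-sample t-test, two-sided).
t = (x̄ − μ₀)/(s/√n) = (643 − 685)/(98.7/√54) = -3.13
df = n − 1 = 53
Two-sided p-value ≈ 0.003
Since p ≈ 0.003 < α = 0.02, reject H0; the data support H1.

t = -3.13; reject H0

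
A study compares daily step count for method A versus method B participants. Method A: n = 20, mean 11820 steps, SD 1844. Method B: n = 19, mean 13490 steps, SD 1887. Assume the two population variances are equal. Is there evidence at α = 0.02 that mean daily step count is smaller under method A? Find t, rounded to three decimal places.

Let group 1 = method A, group 2 = method B. H0: μ_1 = μ_2; H1: μ_1 < μ_2 (two-sample pooled-variance t-test, left-tailed).
s_p² = [(20−1)·1844² + (19−1)·1887²]/(20+19−2) = 3478380
t = (11820 − 13490)/√[3478380·(1/20 + 1/19)] = -2.795
df = n₁ + n₂ − 2 = 37
p-value = P(T ≤ -2.795) ≈ 0.0041
Since p ≈ 0.0041 < α = 0.02, reject H0; the evidence is statistically significant.

-2.795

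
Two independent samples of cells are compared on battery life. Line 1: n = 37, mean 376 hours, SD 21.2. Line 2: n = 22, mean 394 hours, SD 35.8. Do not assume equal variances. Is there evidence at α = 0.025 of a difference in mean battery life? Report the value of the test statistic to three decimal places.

Let group 1 = line 1, group 2 = line 2. H0: μ_1 = μ_2; H1: μ_1 ≠ μ_2 (Welch's two-sample t-test, two-sided).
t = (x̄_1 − x̄_2)/√(s_1²/n_1 + s_2²/n_2) = (376 − 394)/√(21.2²/37 + 35.8²/22) = -2.145
Welch–Satterthwaite df ≈ 29.91
Two-sided p-value ≈ 0.040
Since p ≈ 0.040 > α = 0.025, fail to reject H0; the data do not provide sufficient evidence against H0.

-2.145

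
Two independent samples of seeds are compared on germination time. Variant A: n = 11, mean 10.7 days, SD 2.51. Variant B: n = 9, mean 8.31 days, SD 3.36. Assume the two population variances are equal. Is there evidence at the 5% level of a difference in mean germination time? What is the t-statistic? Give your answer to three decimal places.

Let group 1 = variant A, group 2 = variant B. H0: μ_1 = μ_2; H1: μ_1 ≠ μ_2 (two-sample pooled-variance t-test, two-sided).
s_p² = [(11−1)·2.51² + (9−1)·3.36²]/(11+9−2) = 8.51766
t = (10.7 − 8.31)/√[8.51766·(1/11 + 1/9)] = 1.822
df = n₁ + n₂ − 2 = 18
Two-sided p-value ≈ 0.0851
Since p ≈ 0.0851 > α = 0.05, fail to reject H0; the evidence is not statistically significant.

1.822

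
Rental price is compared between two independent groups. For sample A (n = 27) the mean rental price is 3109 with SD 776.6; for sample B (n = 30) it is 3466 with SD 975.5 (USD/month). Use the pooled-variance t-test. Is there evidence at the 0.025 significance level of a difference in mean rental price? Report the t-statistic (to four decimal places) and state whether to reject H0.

t = -1.5171; fail to reject H0

Let group 1 = sample A, group 2 = sample B. H0: μ_1 = μ_2; H1: μ_1 ≠ μ_2 (two-sample pooled-variance t-test, two-sided).
s_p² = [(27−1)·776.6² + (30−1)·975.5²]/(27+30−2) = 786858
t = (3109 − 3466)/√[786858·(1/27 + 1/30)] = -1.5171
df = n₁ + n₂ − 2 = 55
Two-sided p-value ≈ 0.135
Since p ≈ 0.135 > α = 0.025, fail to reject H0; the evidence is not statistically significant.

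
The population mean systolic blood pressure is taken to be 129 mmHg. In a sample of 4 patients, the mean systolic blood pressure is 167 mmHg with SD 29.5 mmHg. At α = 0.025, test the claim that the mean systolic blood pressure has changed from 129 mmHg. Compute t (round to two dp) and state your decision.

t = 2.58; fail to reject H0

H0: μ = 129; H1: μ ≠ 129 (one-sample t-test, two-sided).
t = (x̄ − μ₀)/(s/√n) = (167 − 129)/(29.5/√4) = 2.58
df = n − 1 = 3
Two-sided p-value ≈ 0.082
Since p ≈ 0.082 > α = 0.025, fail to reject H0; the evidence is not statistically significant.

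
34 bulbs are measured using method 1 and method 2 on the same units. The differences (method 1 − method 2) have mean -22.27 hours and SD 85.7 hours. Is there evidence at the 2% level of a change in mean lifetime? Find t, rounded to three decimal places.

-1.515

H0: μ_d = 0; H1: μ_d ≠ 0 (paired t-test on the differences, two-sided).
t = d̄/(s_d/√n) = -22.27/(85.7/√34) = -1.515
df = n − 1 = 33
Two-sided p-value ≈ 0.1392
Since p ≈ 0.1392 > α = 0.02, fail to reject H0; the data do not provide sufficient evidence against H0.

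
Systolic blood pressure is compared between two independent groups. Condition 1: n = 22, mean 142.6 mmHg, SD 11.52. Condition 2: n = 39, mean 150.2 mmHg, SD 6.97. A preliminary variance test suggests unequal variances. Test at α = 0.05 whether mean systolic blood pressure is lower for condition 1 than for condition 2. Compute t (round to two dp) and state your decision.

t = -2.82; reject H0

Let group 1 = condition 1, group 2 = condition 2. H0: μ_1 = μ_2; H1: μ_1 < μ_2 (Welch's two-sample t-test, left-tailed).
t = (x̄_1 − x̄_2)/√(s_1²/n_1 + s_2²/n_2) = (142.6 − 150.2)/√(11.52²/22 + 6.97²/39) = -2.82
Welch–Satterthwaite df ≈ 29.86
p-value = P(T ≤ -2.82) ≈ 0.004
Since p ≈ 0.004 < α = 0.05, reject H0; the evidence is statistically significant.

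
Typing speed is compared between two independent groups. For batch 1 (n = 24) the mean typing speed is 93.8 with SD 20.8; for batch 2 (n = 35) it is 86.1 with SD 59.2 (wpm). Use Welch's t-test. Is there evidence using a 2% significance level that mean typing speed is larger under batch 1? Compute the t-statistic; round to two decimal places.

0.71

Let group 1 = batch 1, group 2 = batch 2. H0: μ_1 = μ_2; H1: μ_1 > μ_2 (Welch's two-sample t-test, right-tailed).
t = (x̄_1 − x̄_2)/√(s_1²/n_1 + s_2²/n_2) = (93.8 − 86.1)/√(20.8²/24 + 59.2²/35) = 0.71
Welch–Satterthwaite df ≈ 45.18
p-value = P(T ≥ 0.71) ≈ 0.241
Since p ≈ 0.241 > α = 0.02, fail to reject H0; the data do not provide sufficient evidence against H0.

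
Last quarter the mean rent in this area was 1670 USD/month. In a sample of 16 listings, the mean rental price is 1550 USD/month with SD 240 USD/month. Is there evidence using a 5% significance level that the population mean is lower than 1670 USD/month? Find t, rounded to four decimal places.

H0: μ = 1670; H1: μ < 1670 (one-sample t-test, left-tailed).
t = (x̄ − μ₀)/(s/√n) = (1550 − 1670)/(240/√16) = -2.0000
df = n − 1 = 15
p-value = P(T ≤ -2.0000) ≈ 0.0320
Since p ≈ 0.0320 < α = 0.05, reject H0; the evidence is statistically significant.

-2.0000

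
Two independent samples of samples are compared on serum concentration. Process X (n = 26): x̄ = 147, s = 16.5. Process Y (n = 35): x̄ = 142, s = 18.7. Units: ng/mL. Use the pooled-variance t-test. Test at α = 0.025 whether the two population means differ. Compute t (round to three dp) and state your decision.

t = 1.085; fail to reject H0

Let group 1 = process X, group 2 = process Y. H0: μ_1 = μ_2; H1: μ_1 ≠ μ_2 (two-sample pooled-variance t-test, two-sided).
s_p² = [(26−1)·16.5² + (35−1)·18.7²]/(26+35−2) = 316.876
t = (147 − 142)/√[316.876·(1/26 + 1/35)] = 1.085
df = n₁ + n₂ − 2 = 59
Two-sided p-value ≈ 0.282
Since p ≈ 0.282 > α = 0.025, fail to reject H0; the data do not provide sufficient evidence against H0.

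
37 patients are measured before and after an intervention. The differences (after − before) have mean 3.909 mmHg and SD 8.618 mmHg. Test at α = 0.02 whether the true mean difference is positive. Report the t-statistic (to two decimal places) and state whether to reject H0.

H0: μ_d = 0; H1: μ_d > 0 (paired t-test on the differences, right-tailed).
t = d̄/(s_d/√n) = 3.909/(8.618/√37) = 2.76
df = n − 1 = 36
p-value = P(T ≥ 2.76) ≈ 0.005
Since p ≈ 0.005 < α = 0.02, reject H0; the data support H1.

t = 2.76; reject H0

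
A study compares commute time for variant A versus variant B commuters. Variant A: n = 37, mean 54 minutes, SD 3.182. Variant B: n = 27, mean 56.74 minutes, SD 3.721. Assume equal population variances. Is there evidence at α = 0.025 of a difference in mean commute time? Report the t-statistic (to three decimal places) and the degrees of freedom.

Let group 1 = variant A, group 2 = variant B. H0: μ_1 = μ_2; H1: μ_1 ≠ μ_2 (two-sample pooled-variance t-test, two-sided).
s_p² = [(37−1)·3.182² + (27−1)·3.721²]/(37+27−2) = 11.6854
t = (54 − 56.74)/√[11.6854·(1/37 + 1/27)] = -3.167
df = n₁ + n₂ − 2 = 62
Two-sided p-value ≈ 0.002
Since p ≈ 0.002 < α = 0.025, reject H0; the data support H1.

t = -3.167, df = 62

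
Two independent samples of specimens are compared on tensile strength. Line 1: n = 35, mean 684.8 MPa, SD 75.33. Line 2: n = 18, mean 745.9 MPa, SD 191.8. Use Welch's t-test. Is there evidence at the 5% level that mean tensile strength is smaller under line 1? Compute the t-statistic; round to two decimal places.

-1.30

Let group 1 = line 1, group 2 = line 2. H0: μ_1 = μ_2; H1: μ_1 < μ_2 (Welch's two-sample t-test, left-tailed).
t = (x̄_1 − x̄_2)/√(s_1²/n_1 + s_2²/n_2) = (684.8 − 745.9)/√(75.33²/35 + 191.8²/18) = -1.30
Welch–Satterthwaite df ≈ 19.74
p-value = P(T ≤ -1.30) ≈ 0.1041
Since p ≈ 0.1041 > α = 0.05, fail to reject H0; the data do not provide sufficient evidence against H0.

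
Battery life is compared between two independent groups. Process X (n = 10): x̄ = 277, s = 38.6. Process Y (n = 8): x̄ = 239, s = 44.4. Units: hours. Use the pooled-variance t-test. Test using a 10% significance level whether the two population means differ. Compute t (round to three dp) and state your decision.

t = 1.943; reject H0

Let group 1 = process X, group 2 = process Y. H0: μ_1 = μ_2; H1: μ_1 ≠ μ_2 (two-sample pooled-variance t-test, two-sided).
s_p² = [(10−1)·38.6² + (8−1)·44.4²]/(10+8−2) = 1700.57
t = (277 − 239)/√[1700.57·(1/10 + 1/8)] = 1.943
df = n₁ + n₂ − 2 = 16
Two-sided p-value ≈ 0.070
Since p ≈ 0.070 < α = 0.1, reject H0; the data support H1.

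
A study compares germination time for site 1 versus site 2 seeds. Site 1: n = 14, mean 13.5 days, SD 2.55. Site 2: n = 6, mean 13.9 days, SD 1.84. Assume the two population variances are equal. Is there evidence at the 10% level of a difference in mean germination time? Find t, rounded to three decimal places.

Let group 1 = site 1, group 2 = site 2. H0: μ_1 = μ_2; H1: μ_1 ≠ μ_2 (two-sample pooled-variance t-test, two-sided).
s_p² = [(14−1)·2.55² + (6−1)·1.84²]/(14+6−2) = 5.63669
t = (13.5 − 13.9)/√[5.63669·(1/14 + 1/6)] = -0.345
df = n₁ + n₂ − 2 = 18
Two-sided p-value ≈ 0.7339
Since p ≈ 0.7339 > α = 0.1, fail to reject H0; the evidence is not statistically significant.

-0.345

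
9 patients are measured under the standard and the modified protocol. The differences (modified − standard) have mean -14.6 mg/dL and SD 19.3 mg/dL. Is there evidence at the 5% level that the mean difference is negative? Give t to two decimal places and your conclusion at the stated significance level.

H0: μ_d = 0; H1: μ_d < 0 (paired t-test on the differences, left-tailed).
t = d̄/(s_d/√n) = -14.6/(19.3/√9) = -2.27
df = n − 1 = 8
p-value = P(T ≤ -2.27) ≈ 0.026
Since p ≈ 0.026 < α = 0.05, reject H0; the data support H1.

t = -2.27; reject H0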